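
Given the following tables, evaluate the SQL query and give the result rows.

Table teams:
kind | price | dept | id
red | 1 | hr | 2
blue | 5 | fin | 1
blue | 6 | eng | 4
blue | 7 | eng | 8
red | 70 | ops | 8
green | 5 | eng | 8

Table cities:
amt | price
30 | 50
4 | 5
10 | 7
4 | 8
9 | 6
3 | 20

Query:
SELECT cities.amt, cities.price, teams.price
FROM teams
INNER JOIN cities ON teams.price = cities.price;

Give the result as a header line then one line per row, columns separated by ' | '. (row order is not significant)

After JOIN cities (4 rows):
teams.kind | teams.price | teams.dept | teams.id | cities.amt | cities.price
blue | 5 | fin | 1 | 4 | 5
blue | 6 | eng | 4 | 9 | 6
blue | 7 | eng | 8 | 10 | 7
green | 5 | eng | 8 | 4 | 5
After SELECT (4 rows):
cities.amt | cities.price | teams.price
4 | 5 | 5
9 | 6 | 6
10 | 7 | 7
4 | 5 | 5

== RESULT ==
cities.amt | cities.price | teams.price
4 | 5 | 5
9 | 6 | 6
10 | 7 | 7
4 | 5 | 5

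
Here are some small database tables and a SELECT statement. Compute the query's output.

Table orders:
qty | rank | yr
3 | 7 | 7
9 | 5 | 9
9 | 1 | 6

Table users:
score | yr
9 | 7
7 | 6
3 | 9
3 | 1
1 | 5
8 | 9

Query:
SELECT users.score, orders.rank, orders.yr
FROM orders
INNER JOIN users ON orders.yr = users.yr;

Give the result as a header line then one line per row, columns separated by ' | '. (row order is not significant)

== RESULT ==
users.score | orders.rank | orders.yr
9 | 7 | 7
3 | 5 | 9
8 | 5 | 9
7 | 1 | 6

Derivation:
After JOIN users (4 rows):
orders.qty | orders.rank | orders.yr | users.score | users.yr
3 | 7 | 7 | 9 | 7
9 | 5 | 9 | 3 | 9
9 | 5 | 9 | 8 | 9
9 | 1 | 6 | 7 | 6
After SELECT (4 rows):
users.score | orders.rank | orders.yr
9 | 7 | 7
3 | 5 | 9
8 | 5 | 9
7 | 1 | 6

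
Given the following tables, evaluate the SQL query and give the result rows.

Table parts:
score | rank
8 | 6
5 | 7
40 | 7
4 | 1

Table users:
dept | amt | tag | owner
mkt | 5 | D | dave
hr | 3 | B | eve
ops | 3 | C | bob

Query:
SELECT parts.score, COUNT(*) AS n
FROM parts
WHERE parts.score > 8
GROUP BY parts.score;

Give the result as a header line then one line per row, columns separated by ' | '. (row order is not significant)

== RESULT ==
parts.score | n
40 | 1

Derivation:
After WHERE (1 rows):
parts.score | parts.rank
40 | 7
After GROUP BY (1 rows):
parts.score | n
40 | 1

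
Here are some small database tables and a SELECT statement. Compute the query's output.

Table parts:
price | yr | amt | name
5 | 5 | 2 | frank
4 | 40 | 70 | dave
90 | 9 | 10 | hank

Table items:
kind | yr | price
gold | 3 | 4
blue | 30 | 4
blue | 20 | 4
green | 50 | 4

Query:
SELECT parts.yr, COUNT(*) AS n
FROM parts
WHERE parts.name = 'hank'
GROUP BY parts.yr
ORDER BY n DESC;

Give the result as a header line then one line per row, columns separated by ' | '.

After WHERE (1 rows):
parts.price | parts.yr | parts.amt | parts.name
90 | 9 | 10 | hank
After GROUP BY (1 rows):
parts.yr | n
9 | 1
After ORDER BY (1 rows):
parts.yr | n
9 | 1

== RESULT ==
parts.yr | n
9 | 1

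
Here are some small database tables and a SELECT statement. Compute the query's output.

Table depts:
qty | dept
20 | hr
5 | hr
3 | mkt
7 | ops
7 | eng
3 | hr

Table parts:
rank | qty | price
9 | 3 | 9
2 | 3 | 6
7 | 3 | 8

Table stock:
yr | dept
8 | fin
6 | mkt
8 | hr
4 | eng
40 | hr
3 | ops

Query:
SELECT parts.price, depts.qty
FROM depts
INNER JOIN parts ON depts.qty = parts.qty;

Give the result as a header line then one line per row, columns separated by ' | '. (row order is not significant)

After JOIN parts (6 rows):
depts.qty | depts.dept | parts.rank | parts.qty | parts.price
3 | mkt | 9 | 3 | 9
3 | mkt | 2 | 3 | 6
3 | mkt | 7 | 3 | 8
3 | hr | 9 | 3 | 9
3 | hr | 2 | 3 | 6
3 | hr | 7 | 3 | 8
After SELECT (6 rows):
parts.price | depts.qty
9 | 3
6 | 3
8 | 3
9 | 3
6 | 3
8 | 3

== RESULT ==
parts.price | depts.qty
9 | 3
6 | 3
8 | 3
9 | 3
6 | 3
8 | 3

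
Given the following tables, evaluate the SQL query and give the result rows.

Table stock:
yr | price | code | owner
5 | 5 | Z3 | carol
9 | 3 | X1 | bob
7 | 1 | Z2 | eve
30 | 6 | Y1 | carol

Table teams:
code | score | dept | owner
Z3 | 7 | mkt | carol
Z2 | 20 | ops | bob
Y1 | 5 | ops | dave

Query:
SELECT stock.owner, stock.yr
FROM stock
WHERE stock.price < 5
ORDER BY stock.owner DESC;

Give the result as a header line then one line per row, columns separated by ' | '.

After WHERE (2 rows):
stock.yr | stock.price | stock.code | stock.owner
9 | 3 | X1 | bob
7 | 1 | Z2 | eve
After SELECT (2 rows):
stock.owner | stock.yr
bob | 9
eve | 7
After ORDER BY (2 rows):
stock.owner | stock.yr
eve | 7
bob | 9

== RESULT ==
stock.owner | stock.yr
eve | 7
bob | 9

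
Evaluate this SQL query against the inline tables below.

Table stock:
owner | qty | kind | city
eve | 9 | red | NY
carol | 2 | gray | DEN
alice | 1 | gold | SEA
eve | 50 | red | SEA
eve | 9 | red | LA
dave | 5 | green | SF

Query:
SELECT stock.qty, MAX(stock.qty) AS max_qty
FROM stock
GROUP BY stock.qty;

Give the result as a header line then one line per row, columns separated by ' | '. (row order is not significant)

After GROUP BY (5 rows):
stock.qty | max_qty
9 | 9
2 | 2
1 | 1
50 | 50
5 | 5

== RESULT ==
stock.qty | max_qty
9 | 9
2 | 2
1 | 1
50 | 50
5 | 5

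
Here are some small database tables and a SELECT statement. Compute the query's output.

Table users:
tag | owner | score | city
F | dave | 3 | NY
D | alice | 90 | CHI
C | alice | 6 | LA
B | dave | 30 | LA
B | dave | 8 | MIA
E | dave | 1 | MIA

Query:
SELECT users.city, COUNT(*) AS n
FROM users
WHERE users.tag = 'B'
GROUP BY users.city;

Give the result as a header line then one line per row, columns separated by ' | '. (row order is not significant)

== RESULT ==
users.city | n
LA | 1
MIA | 1

Derivation:
After WHERE (2 rows):
users.tag | users.owner | users.score | users.city
B | dave | 30 | LA
B | dave | 8 | MIA
After GROUP BY (2 rows):
users.city | n
LA | 1
MIA | 1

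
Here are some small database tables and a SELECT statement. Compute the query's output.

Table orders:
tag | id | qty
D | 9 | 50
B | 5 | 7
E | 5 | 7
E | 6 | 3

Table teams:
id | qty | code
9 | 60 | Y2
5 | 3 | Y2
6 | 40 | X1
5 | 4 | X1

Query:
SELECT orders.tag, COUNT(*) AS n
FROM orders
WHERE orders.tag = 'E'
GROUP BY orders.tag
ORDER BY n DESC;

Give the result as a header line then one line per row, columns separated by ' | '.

== RESULT ==
orders.tag | n
E | 2

Derivation:
After WHERE (2 rows):
orders.tag | orders.id | orders.qty
E | 5 | 7
E | 6 | 3
After GROUP BY (1 rows):
orders.tag | n
E | 2
After ORDER BY (1 rows):
orders.tag | n
E | 2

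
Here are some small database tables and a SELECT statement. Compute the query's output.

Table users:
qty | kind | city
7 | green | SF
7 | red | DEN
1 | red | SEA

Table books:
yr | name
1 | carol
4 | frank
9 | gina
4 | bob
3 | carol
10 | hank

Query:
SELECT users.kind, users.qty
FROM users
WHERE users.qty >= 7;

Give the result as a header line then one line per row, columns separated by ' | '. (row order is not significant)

After WHERE (2 rows):
users.qty | users.kind | users.city
7 | green | SF
7 | red | DEN
After SELECT (2 rows):
users.kind | users.qty
green | 7
red | 7

== RESULT ==
users.kind | users.qty
green | 7
red | 7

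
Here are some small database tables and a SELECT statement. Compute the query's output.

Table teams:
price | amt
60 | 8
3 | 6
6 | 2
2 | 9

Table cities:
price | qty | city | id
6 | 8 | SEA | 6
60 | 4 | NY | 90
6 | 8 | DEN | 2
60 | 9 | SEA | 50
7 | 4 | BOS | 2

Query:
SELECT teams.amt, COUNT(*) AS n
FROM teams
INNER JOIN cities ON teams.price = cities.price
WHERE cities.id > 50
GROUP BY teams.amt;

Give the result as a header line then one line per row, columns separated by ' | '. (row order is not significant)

== RESULT ==
teams.amt | n
8 | 1

Derivation:
After JOIN cities (4 rows):
teams.price | teams.amt | cities.price | cities.qty | cities.city | cities.id
60 | 8 | 60 | 4 | NY | 90
60 | 8 | 60 | 9 | SEA | 50
6 | 2 | 6 | 8 | SEA | 6
6 | 2 | 6 | 8 | DEN | 2
After WHERE (1 rows):
teams.price | teams.amt | cities.price | cities.qty | cities.city | cities.id
60 | 8 | 60 | 4 | NY | 90
After GROUP BY (1 rows):
teams.amt | n
8 | 1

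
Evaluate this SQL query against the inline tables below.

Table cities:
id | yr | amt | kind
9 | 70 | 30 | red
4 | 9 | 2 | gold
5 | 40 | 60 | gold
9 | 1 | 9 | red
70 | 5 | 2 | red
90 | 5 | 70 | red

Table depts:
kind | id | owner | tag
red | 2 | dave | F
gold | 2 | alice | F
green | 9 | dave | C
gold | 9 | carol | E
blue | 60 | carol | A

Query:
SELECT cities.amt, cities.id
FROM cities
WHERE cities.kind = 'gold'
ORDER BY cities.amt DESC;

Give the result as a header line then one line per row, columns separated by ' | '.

== RESULT ==
cities.amt | cities.id
60 | 5
2 | 4

Derivation:
After WHERE (2 rows):
cities.id | cities.yr | cities.amt | cities.kind
4 | 9 | 2 | gold
5 | 40 | 60 | gold
After SELECT (2 rows):
cities.amt | cities.id
2 | 4
60 | 5
After ORDER BY (2 rows):
cities.amt | cities.id
60 | 5
2 | 4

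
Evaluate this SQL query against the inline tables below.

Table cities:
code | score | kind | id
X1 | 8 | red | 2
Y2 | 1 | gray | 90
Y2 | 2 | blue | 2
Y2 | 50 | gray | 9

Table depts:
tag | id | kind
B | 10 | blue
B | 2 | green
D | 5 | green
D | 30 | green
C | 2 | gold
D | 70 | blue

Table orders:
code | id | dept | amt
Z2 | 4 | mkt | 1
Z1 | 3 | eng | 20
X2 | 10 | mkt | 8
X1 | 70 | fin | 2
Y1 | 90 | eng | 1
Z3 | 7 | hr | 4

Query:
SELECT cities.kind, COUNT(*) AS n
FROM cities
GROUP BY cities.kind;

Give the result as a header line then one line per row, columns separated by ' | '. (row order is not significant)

== RESULT ==
cities.kind | n
red | 1
gray | 2
blue | 1

Derivation:
After GROUP BY (3 rows):
cities.kind | n
red | 1
gray | 2
blue | 1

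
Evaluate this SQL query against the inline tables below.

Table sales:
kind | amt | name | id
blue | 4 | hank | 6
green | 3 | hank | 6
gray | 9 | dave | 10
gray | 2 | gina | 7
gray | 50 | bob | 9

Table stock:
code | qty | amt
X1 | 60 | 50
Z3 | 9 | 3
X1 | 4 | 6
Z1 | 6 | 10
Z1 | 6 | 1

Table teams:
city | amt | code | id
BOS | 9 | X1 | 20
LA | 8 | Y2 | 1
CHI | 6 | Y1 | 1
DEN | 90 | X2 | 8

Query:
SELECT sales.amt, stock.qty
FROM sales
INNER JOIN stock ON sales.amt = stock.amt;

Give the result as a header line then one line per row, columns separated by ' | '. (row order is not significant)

== RESULT ==
sales.amt | stock.qty
3 | 9
50 | 60

Derivation:
After JOIN stock (2 rows):
sales.kind | sales.amt | sales.name | sales.id | stock.code | stock.qty | stock.amt
green | 3 | hank | 6 | Z3 | 9 | 3
gray | 50 | bob | 9 | X1 | 60 | 50
After SELECT (2 rows):
sales.amt | stock.qty
3 | 9
50 | 60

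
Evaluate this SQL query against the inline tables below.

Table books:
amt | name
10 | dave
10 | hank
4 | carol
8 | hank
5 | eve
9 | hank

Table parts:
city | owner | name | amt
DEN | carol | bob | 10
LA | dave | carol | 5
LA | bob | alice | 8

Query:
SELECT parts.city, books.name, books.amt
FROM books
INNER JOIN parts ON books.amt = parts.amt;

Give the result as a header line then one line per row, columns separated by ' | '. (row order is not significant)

== RESULT ==
parts.city | books.name | books.amt
DEN | dave | 10
DEN | hank | 10
LA | hank | 8
LA | eve | 5

Derivation:
After JOIN parts (4 rows):
books.amt | books.name | parts.city | parts.owner | parts.name | parts.amt
10 | dave | DEN | carol | bob | 10
10 | hank | DEN | carol | bob | 10
8 | hank | LA | bob | alice | 8
5 | eve | LA | dave | carol | 5
After SELECT (4 rows):
parts.city | books.name | books.amt
DEN | dave | 10
DEN | hank | 10
LA | hank | 8
LA | eve | 5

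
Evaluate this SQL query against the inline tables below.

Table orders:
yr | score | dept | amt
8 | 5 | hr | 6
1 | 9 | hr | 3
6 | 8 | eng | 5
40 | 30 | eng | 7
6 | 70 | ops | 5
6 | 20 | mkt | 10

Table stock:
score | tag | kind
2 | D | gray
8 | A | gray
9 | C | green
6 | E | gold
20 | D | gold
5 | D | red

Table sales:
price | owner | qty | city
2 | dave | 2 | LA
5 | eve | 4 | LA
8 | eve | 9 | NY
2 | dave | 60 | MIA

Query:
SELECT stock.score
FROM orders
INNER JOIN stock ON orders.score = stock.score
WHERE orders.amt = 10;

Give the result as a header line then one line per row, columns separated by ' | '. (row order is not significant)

After JOIN stock (4 rows):
orders.yr | orders.score | orders.dept | orders.amt | stock.score | stock.tag | stock.kind
8 | 5 | hr | 6 | 5 | D | red
1 | 9 | hr | 3 | 9 | C | green
6 | 8 | eng | 5 | 8 | A | gray
6 | 20 | mkt | 10 | 20 | D | gold
After WHERE (1 rows):
orders.yr | orders.score | orders.dept | orders.amt | stock.score | stock.tag | stock.kind
6 | 20 | mkt | 10 | 20 | D | gold
After SELECT (1 rows):
stock.score
20

== RESULT ==
stock.score
20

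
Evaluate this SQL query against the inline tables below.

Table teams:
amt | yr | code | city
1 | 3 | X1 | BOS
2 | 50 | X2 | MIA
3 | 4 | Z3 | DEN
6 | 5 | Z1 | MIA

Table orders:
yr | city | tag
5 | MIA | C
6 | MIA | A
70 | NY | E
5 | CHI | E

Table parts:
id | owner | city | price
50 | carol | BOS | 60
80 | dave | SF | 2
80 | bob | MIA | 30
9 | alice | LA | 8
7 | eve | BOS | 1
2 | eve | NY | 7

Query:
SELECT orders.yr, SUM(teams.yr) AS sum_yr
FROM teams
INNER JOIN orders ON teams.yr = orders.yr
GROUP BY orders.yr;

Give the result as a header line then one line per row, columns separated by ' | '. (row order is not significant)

== RESULT ==
orders.yr | sum_yr
5 | 10

Derivation:
After JOIN orders (2 rows):
teams.amt | teams.yr | teams.code | teams.city | orders.yr | orders.city | orders.tag
6 | 5 | Z1 | MIA | 5 | MIA | C
6 | 5 | Z1 | MIA | 5 | CHI | E
After GROUP BY (1 rows):
orders.yr | sum_yr
5 | 10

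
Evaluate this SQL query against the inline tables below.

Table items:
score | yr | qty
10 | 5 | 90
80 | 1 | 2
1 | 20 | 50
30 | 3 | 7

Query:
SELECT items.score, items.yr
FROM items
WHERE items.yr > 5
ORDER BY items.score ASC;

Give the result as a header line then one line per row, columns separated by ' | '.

After WHERE (1 rows):
items.score | items.yr | items.qty
1 | 20 | 50
After SELECT (1 rows):
items.score | items.yr
1 | 20
After ORDER BY (1 rows):
items.score | items.yr
1 | 20

== RESULT ==
items.score | items.yr
1 | 20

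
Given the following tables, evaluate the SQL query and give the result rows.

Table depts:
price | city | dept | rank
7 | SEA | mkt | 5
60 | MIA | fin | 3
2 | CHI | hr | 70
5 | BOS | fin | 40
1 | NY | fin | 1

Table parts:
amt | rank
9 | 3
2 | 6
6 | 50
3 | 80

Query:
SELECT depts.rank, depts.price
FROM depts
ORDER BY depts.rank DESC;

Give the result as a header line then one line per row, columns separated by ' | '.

== RESULT ==
depts.rank | depts.price
70 | 2
40 | 5
5 | 7
3 | 60
1 | 1

Derivation:
After SELECT (5 rows):
depts.rank | depts.price
5 | 7
3 | 60
70 | 2
40 | 5
1 | 1
After ORDER BY (5 rows):
depts.rank | depts.price
70 | 2
40 | 5
5 | 7
3 | 60
1 | 1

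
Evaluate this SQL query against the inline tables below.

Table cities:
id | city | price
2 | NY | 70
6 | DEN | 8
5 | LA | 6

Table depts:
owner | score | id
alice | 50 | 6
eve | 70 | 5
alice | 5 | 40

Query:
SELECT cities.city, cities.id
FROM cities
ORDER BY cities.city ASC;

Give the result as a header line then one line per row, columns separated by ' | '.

== RESULT ==
cities.city | cities.id
DEN | 6
LA | 5
NY | 2

Derivation:
After SELECT (3 rows):
cities.city | cities.id
NY | 2
DEN | 6
LA | 5
After ORDER BY (3 rows):
cities.city | cities.id
DEN | 6
LA | 5
NY | 2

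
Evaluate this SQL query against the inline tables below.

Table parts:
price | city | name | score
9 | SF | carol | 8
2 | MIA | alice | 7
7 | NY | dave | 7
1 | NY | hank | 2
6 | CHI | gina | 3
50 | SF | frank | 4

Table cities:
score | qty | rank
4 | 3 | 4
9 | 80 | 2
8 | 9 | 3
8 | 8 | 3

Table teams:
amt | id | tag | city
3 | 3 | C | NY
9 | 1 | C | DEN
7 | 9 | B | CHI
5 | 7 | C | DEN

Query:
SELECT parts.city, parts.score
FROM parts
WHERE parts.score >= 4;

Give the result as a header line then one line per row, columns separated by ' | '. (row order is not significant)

After WHERE (4 rows):
parts.price | parts.city | parts.name | parts.score
9 | SF | carol | 8
2 | MIA | alice | 7
7 | NY | dave | 7
50 | SF | frank | 4
After SELECT (4 rows):
parts.city | parts.score
SF | 8
MIA | 7
NY | 7
SF | 4

== RESULT ==
parts.city | parts.score
SF | 8
MIA | 7
NY | 7
SF | 4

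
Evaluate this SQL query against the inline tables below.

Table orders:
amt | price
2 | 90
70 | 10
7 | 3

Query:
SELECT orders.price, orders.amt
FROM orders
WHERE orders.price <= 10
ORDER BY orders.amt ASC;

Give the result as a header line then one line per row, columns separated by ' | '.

After WHERE (2 rows):
orders.amt | orders.price
70 | 10
7 | 3
After SELECT (2 rows):
orders.price | orders.amt
10 | 70
3 | 7
After ORDER BY (2 rows):
orders.price | orders.amt
3 | 7
10 | 70

== RESULT ==
orders.price | orders.amt
3 | 7
10 | 70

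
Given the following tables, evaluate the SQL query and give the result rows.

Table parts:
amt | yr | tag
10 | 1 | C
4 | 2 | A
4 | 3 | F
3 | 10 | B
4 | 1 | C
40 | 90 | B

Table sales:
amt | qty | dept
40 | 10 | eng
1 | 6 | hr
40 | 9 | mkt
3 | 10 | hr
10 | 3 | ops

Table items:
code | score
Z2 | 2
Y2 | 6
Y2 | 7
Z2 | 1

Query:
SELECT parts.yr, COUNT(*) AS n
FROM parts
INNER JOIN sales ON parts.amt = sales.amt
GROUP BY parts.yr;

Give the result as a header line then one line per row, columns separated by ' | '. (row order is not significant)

After JOIN sales (4 rows):
parts.amt | parts.yr | parts.tag | sales.amt | sales.qty | sales.dept
10 | 1 | C | 10 | 3 | ops
3 | 10 | B | 3 | 10 | hr
40 | 90 | B | 40 | 10 | eng
40 | 90 | B | 40 | 9 | mkt
After GROUP BY (3 rows):
parts.yr | n
1 | 1
10 | 1
90 | 2

== RESULT ==
parts.yr | n
1 | 1
10 | 1
90 | 2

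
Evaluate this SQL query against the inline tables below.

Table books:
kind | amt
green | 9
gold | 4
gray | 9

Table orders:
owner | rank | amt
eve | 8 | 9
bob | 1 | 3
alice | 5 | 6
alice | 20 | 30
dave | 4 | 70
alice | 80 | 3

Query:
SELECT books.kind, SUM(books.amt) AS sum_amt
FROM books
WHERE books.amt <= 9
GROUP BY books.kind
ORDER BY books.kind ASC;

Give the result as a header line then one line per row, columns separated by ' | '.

== RESULT ==
books.kind | sum_amt
gold | 4
gray | 9
green | 9

Derivation:
After WHERE (3 rows):
books.kind | books.amt
green | 9
gold | 4
gray | 9
After GROUP BY (3 rows):
books.kind | sum_amt
green | 9
gold | 4
gray | 9
After ORDER BY (3 rows):
books.kind | sum_amt
gold | 4
gray | 9
green | 9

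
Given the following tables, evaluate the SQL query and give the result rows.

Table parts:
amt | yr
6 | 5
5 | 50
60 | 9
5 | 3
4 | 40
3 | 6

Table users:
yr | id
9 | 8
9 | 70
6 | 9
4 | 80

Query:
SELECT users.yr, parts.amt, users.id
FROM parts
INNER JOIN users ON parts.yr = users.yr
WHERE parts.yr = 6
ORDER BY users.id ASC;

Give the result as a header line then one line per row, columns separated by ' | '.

After JOIN users (3 rows):
parts.amt | parts.yr | users.yr | users.id
60 | 9 | 9 | 8
60 | 9 | 9 | 70
3 | 6 | 6 | 9
After WHERE (1 rows):
parts.amt | parts.yr | users.yr | users.id
3 | 6 | 6 | 9
After SELECT (1 rows):
users.yr | parts.amt | users.id
6 | 3 | 9
After ORDER BY (1 rows):
users.yr | parts.amt | users.id
6 | 3 | 9

== RESULT ==
users.yr | parts.amt | users.id
6 | 3 | 9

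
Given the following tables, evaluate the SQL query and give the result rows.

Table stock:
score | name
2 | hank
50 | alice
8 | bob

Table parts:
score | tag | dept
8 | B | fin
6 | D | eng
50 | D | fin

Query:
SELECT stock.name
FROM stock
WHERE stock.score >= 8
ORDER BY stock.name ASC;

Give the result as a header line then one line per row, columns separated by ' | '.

== RESULT ==
stock.name
alice
bob

Derivation:
After WHERE (2 rows):
stock.score | stock.name
50 | alice
8 | bob
After SELECT (2 rows):
stock.name
alice
bob
After ORDER BY (2 rows):
stock.name
alice
bob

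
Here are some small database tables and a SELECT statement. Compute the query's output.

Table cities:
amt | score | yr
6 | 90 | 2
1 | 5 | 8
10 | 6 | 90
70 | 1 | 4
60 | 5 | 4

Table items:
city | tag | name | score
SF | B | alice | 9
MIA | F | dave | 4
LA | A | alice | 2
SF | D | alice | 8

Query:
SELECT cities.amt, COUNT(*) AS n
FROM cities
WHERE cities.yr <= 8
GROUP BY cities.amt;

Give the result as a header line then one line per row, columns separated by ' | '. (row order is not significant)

After WHERE (4 rows):
cities.amt | cities.score | cities.yr
6 | 90 | 2
1 | 5 | 8
70 | 1 | 4
60 | 5 | 4
After GROUP BY (4 rows):
cities.amt | n
6 | 1
1 | 1
70 | 1
60 | 1

== RESULT ==
cities.amt | n
6 | 1
1 | 1
70 | 1
60 | 1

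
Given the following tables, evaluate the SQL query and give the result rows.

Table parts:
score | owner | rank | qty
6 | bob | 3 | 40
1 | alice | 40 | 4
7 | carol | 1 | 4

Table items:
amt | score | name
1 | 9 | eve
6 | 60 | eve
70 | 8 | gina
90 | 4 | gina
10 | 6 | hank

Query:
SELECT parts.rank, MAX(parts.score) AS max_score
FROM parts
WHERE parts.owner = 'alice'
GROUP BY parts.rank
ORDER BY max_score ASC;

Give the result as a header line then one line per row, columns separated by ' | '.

After WHERE (1 rows):
parts.score | parts.owner | parts.rank | parts.qty
1 | alice | 40 | 4
After GROUP BY (1 rows):
parts.rank | max_score
40 | 1
After ORDER BY (1 rows):
parts.rank | max_score
40 | 1

== RESULT ==
parts.rank | max_score
40 | 1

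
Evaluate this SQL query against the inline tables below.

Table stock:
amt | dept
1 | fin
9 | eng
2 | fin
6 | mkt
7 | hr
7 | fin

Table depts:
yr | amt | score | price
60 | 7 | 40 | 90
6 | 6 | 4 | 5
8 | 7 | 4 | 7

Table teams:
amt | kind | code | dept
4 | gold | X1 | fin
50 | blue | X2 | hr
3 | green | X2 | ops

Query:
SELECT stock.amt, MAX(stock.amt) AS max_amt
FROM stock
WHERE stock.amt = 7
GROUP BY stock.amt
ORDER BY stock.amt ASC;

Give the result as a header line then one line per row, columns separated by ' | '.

== RESULT ==
stock.amt | max_amt
7 | 7

Derivation:
After WHERE (2 rows):
stock.amt | stock.dept
7 | hr
7 | fin
After GROUP BY (1 rows):
stock.amt | max_amt
7 | 7
After ORDER BY (1 rows):
stock.amt | max_amt
7 | 7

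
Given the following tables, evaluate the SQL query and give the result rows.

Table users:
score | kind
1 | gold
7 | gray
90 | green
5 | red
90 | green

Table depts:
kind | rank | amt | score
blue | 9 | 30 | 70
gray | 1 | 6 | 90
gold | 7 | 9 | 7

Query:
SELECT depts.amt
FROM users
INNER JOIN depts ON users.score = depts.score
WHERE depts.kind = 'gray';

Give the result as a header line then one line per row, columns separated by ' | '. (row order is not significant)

== RESULT ==
depts.amt
6
6

Derivation:
After JOIN depts (3 rows):
users.score | users.kind | depts.kind | depts.rank | depts.amt | depts.score
7 | gray | gold | 7 | 9 | 7
90 | green | gray | 1 | 6 | 90
90 | green | gray | 1 | 6 | 90
After WHERE (2 rows):
users.score | users.kind | depts.kind | depts.rank | depts.amt | depts.score
90 | green | gray | 1 | 6 | 90
90 | green | gray | 1 | 6 | 90
After SELECT (2 rows):
depts.amt
6
6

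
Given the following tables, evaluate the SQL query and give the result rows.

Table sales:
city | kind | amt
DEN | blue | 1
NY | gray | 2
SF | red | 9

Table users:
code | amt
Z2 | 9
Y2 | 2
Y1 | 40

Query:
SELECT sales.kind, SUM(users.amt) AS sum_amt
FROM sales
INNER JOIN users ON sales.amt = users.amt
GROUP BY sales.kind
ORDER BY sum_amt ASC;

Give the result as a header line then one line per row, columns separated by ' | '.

== RESULT ==
sales.kind | sum_amt
gray | 2
red | 9

Derivation:
After JOIN users (2 rows):
sales.city | sales.kind | sales.amt | users.code | users.amt
NY | gray | 2 | Y2 | 2
SF | red | 9 | Z2 | 9
After GROUP BY (2 rows):
sales.kind | sum_amt
gray | 2
red | 9
After ORDER BY (2 rows):
sales.kind | sum_amt
gray | 2
red | 9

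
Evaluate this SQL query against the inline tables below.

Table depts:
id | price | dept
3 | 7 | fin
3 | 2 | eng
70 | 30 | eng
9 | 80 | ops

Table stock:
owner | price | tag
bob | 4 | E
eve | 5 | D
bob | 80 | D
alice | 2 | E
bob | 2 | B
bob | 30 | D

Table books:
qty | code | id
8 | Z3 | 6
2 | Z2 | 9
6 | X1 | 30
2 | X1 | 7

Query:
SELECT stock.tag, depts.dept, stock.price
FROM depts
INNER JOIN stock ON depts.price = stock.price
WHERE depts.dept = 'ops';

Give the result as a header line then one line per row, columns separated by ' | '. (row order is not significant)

After JOIN stock (4 rows):
depts.id | depts.price | depts.dept | stock.owner | stock.price | stock.tag
3 | 2 | eng | alice | 2 | E
3 | 2 | eng | bob | 2 | B
70 | 30 | eng | bob | 30 | D
9 | 80 | ops | bob | 80 | D
After WHERE (1 rows):
depts.id | depts.price | depts.dept | stock.owner | stock.price | stock.tag
9 | 80 | ops | bob | 80 | D
After SELECT (1 rows):
stock.tag | depts.dept | stock.price
D | ops | 80

== RESULT ==
stock.tag | depts.dept | stock.price
D | ops | 80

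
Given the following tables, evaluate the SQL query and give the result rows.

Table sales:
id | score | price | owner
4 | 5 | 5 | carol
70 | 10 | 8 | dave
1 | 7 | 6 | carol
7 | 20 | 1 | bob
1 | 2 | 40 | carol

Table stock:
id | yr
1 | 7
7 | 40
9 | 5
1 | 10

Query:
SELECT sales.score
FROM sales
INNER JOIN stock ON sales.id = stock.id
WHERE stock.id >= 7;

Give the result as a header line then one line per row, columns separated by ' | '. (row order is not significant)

After JOIN stock (5 rows):
sales.id | sales.score | sales.price | sales.owner | stock.id | stock.yr
1 | 7 | 6 | carol | 1 | 7
1 | 7 | 6 | carol | 1 | 10
7 | 20 | 1 | bob | 7 | 40
1 | 2 | 40 | carol | 1 | 7
1 | 2 | 40 | carol | 1 | 10
After WHERE (1 rows):
sales.id | sales.score | sales.price | sales.owner | stock.id | stock.yr
7 | 20 | 1 | bob | 7 | 40
After SELECT (1 rows):
sales.score
20

== RESULT ==
sales.score
20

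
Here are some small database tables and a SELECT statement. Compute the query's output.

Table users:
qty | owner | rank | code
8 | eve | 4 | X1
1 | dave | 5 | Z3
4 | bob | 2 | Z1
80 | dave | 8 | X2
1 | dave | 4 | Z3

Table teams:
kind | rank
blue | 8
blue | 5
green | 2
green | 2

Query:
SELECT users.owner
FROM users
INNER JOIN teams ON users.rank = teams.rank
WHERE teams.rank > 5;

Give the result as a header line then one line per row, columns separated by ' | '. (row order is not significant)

== RESULT ==
users.owner
dave

Derivation:
After JOIN teams (4 rows):
users.qty | users.owner | users.rank | users.code | teams.kind | teams.rank
1 | dave | 5 | Z3 | blue | 5
4 | bob | 2 | Z1 | green | 2
4 | bob | 2 | Z1 | green | 2
80 | dave | 8 | X2 | blue | 8
After WHERE (1 rows):
users.qty | users.owner | users.rank | users.code | teams.kind | teams.rank
80 | dave | 8 | X2 | blue | 8
After SELECT (1 rows):
users.owner
dave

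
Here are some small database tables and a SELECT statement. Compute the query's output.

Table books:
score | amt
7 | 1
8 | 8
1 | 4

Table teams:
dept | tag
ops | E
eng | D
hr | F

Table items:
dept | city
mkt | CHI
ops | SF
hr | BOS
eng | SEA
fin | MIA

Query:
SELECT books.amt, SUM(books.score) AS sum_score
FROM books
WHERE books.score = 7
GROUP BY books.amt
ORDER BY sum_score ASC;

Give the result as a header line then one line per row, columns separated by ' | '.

After WHERE (1 rows):
books.score | books.amt
7 | 1
After GROUP BY (1 rows):
books.amt | sum_score
1 | 7
After ORDER BY (1 rows):
books.amt | sum_score
1 | 7

== RESULT ==
books.amt | sum_score
1 | 7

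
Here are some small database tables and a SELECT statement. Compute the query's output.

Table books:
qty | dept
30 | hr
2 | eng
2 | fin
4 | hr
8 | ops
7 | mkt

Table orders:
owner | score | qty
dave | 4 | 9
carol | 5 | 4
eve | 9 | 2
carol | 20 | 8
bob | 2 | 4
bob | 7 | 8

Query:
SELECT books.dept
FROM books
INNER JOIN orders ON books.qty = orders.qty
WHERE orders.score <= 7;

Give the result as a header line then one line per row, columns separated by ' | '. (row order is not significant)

After JOIN orders (6 rows):
books.qty | books.dept | orders.owner | orders.score | orders.qty
2 | eng | eve | 9 | 2
2 | fin | eve | 9 | 2
4 | hr | carol | 5 | 4
4 | hr | bob | 2 | 4
8 | ops | carol | 20 | 8
8 | ops | bob | 7 | 8
After WHERE (3 rows):
books.qty | books.dept | orders.owner | orders.score | orders.qty
4 | hr | carol | 5 | 4
4 | hr | bob | 2 | 4
8 | ops | bob | 7 | 8
After SELECT (3 rows):
books.dept
hr
hr
ops

== RESULT ==
books.dept
hr
hr
ops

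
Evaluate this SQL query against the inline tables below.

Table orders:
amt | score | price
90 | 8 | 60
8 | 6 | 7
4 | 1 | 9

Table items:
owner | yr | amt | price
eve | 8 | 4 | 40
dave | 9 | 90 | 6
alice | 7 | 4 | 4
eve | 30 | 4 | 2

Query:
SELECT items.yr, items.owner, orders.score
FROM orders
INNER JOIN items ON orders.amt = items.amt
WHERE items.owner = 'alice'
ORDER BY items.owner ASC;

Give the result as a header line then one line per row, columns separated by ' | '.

== RESULT ==
items.yr | items.owner | orders.score
7 | alice | 1

Derivation:
After JOIN items (4 rows):
orders.amt | orders.score | orders.price | items.owner | items.yr | items.amt | items.price
90 | 8 | 60 | dave | 9 | 90 | 6
4 | 1 | 9 | eve | 8 | 4 | 40
4 | 1 | 9 | alice | 7 | 4 | 4
4 | 1 | 9 | eve | 30 | 4 | 2
After WHERE (1 rows):
orders.amt | orders.score | orders.price | items.owner | items.yr | items.amt | items.price
4 | 1 | 9 | alice | 7 | 4 | 4
After SELECT (1 rows):
items.yr | items.owner | orders.score
7 | alice | 1
After ORDER BY (1 rows):
items.yr | items.owner | orders.score
7 | alice | 1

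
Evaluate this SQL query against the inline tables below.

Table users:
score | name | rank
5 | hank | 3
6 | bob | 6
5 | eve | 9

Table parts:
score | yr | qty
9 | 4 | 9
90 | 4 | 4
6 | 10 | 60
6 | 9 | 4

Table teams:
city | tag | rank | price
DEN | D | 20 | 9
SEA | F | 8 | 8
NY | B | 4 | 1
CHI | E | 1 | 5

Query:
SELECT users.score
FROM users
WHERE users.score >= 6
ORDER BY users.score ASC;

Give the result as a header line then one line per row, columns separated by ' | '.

After WHERE (1 rows):
users.score | users.name | users.rank
6 | bob | 6
After SELECT (1 rows):
users.score
6
After ORDER BY (1 rows):
users.score
6

== RESULT ==
users.score
6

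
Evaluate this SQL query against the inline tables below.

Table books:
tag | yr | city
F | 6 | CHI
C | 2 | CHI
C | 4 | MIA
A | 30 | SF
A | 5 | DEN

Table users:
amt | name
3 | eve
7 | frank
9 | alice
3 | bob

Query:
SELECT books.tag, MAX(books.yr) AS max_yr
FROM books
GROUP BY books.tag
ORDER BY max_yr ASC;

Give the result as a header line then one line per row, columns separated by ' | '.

After GROUP BY (3 rows):
books.tag | max_yr
F | 6
C | 4
A | 30
After ORDER BY (3 rows):
books.tag | max_yr
C | 4
F | 6
A | 30

== RESULT ==
books.tag | max_yr
C | 4
F | 6
A | 30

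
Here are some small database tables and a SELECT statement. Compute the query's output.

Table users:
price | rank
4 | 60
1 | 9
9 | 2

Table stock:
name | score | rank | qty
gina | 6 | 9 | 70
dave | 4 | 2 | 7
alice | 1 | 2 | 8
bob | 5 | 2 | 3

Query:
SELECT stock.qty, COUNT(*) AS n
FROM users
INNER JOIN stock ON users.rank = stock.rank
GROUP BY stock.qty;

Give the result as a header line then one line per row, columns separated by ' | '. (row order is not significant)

== RESULT ==
stock.qty | n
70 | 1
7 | 1
8 | 1
3 | 1

Derivation:
After JOIN stock (4 rows):
users.price | users.rank | stock.name | stock.score | stock.rank | stock.qty
1 | 9 | gina | 6 | 9 | 70
9 | 2 | dave | 4 | 2 | 7
9 | 2 | alice | 1 | 2 | 8
9 | 2 | bob | 5 | 2 | 3
After GROUP BY (4 rows):
stock.qty | n
70 | 1
7 | 1
8 | 1
3 | 1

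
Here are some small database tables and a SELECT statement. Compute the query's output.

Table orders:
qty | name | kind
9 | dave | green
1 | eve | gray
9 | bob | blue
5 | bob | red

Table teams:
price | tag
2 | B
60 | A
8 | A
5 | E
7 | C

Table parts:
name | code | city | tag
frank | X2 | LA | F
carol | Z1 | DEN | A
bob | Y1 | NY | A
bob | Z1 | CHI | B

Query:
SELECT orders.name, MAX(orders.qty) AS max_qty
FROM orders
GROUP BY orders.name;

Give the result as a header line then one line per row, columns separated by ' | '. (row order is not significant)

== RESULT ==
orders.name | max_qty
dave | 9
eve | 1
bob | 9

Derivation:
After GROUP BY (3 rows):
orders.name | max_qty
dave | 9
eve | 1
bob | 9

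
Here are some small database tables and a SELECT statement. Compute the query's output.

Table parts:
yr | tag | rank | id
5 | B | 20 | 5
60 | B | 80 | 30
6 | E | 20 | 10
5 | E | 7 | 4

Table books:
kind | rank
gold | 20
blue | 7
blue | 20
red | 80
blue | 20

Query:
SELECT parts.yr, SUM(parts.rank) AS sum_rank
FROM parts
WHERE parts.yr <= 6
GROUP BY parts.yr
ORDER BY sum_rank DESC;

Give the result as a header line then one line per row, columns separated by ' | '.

After WHERE (3 rows):
parts.yr | parts.tag | parts.rank | parts.id
5 | B | 20 | 5
6 | E | 20 | 10
5 | E | 7 | 4
After GROUP BY (2 rows):
parts.yr | sum_rank
5 | 27
6 | 20
After ORDER BY (2 rows):
parts.yr | sum_rank
5 | 27
6 | 20

== RESULT ==
parts.yr | sum_rank
5 | 27
6 | 20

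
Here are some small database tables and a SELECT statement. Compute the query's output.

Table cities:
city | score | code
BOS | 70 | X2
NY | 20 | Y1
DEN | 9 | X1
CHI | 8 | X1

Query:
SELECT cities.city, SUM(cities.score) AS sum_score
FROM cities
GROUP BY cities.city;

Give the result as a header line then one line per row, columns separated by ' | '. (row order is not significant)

== RESULT ==
cities.city | sum_score
BOS | 70
NY | 20
DEN | 9
CHI | 8

Derivation:
After GROUP BY (4 rows):
cities.city | sum_score
BOS | 70
NY | 20
DEN | 9
CHI | 8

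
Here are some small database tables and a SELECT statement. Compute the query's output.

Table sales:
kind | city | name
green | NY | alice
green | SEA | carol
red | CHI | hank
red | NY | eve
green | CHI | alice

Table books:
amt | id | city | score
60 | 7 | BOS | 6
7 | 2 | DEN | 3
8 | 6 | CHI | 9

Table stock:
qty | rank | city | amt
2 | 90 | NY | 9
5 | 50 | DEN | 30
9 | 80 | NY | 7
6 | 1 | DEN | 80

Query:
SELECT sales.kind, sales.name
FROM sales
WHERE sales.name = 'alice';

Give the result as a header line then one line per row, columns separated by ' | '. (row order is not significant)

== RESULT ==
sales.kind | sales.name
green | alice
green | alice

Derivation:
After WHERE (2 rows):
sales.kind | sales.city | sales.name
green | NY | alice
green | CHI | alice
After SELECT (2 rows):
sales.kind | sales.name
green | alice
green | alice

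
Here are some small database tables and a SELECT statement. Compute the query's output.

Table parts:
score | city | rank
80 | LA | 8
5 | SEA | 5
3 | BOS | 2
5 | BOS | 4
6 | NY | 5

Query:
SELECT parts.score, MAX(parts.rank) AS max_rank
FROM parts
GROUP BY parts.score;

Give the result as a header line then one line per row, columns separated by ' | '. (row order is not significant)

After GROUP BY (4 rows):
parts.score | max_rank
80 | 8
5 | 5
3 | 2
6 | 5

== RESULT ==
parts.score | max_rank
80 | 8
5 | 5
3 | 2
6 | 5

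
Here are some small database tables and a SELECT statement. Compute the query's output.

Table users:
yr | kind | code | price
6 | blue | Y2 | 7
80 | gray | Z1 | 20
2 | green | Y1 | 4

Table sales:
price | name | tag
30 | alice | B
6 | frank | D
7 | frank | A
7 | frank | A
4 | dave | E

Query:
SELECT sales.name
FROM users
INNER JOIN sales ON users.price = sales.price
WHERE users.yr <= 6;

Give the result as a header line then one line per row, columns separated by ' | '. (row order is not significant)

After JOIN sales (3 rows):
users.yr | users.kind | users.code | users.price | sales.price | sales.name | sales.tag
6 | blue | Y2 | 7 | 7 | frank | A
6 | blue | Y2 | 7 | 7 | frank | A
2 | green | Y1 | 4 | 4 | dave | E
After WHERE (3 rows):
users.yr | users.kind | users.code | users.price | sales.price | sales.name | sales.tag
6 | blue | Y2 | 7 | 7 | frank | A
6 | blue | Y2 | 7 | 7 | frank | A
2 | green | Y1 | 4 | 4 | dave | E
After SELECT (3 rows):
sales.name
frank
frank
dave

== RESULT ==
sales.name
frank
frank
dave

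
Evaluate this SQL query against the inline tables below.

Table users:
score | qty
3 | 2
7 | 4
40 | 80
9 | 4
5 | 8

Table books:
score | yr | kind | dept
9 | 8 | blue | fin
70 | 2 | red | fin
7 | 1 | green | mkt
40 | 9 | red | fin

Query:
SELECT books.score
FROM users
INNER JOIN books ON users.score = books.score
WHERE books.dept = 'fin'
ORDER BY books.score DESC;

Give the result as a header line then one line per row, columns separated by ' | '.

After JOIN books (3 rows):
users.score | users.qty | books.score | books.yr | books.kind | books.dept
7 | 4 | 7 | 1 | green | mkt
40 | 80 | 40 | 9 | red | fin
9 | 4 | 9 | 8 | blue | fin
After WHERE (2 rows):
users.score | users.qty | books.score | books.yr | books.kind | books.dept
40 | 80 | 40 | 9 | red | fin
9 | 4 | 9 | 8 | blue | fin
After SELECT (2 rows):
books.score
40
9
After ORDER BY (2 rows):
books.score
40
9

== RESULT ==
books.score
40
9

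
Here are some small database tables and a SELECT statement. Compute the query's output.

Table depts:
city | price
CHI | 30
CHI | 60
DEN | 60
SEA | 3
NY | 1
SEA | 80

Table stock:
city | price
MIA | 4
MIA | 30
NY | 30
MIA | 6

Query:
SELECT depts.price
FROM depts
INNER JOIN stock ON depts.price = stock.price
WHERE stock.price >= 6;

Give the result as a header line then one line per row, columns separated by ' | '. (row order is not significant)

== RESULT ==
depts.price
30
30

Derivation:
After JOIN stock (2 rows):
depts.city | depts.price | stock.city | stock.price
CHI | 30 | MIA | 30
CHI | 30 | NY | 30
After WHERE (2 rows):
depts.city | depts.price | stock.city | stock.price
CHI | 30 | MIA | 30
CHI | 30 | NY | 30
After SELECT (2 rows):
depts.price
30
30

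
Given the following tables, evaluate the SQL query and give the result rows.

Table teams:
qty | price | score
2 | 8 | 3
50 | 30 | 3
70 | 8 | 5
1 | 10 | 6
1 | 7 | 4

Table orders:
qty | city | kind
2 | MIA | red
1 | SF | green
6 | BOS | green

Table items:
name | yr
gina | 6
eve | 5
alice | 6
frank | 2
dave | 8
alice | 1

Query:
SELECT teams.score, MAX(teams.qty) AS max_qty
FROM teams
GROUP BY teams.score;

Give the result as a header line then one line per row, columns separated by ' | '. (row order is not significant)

After GROUP BY (4 rows):
teams.score | max_qty
3 | 50
5 | 70
6 | 1
4 | 1

== RESULT ==
teams.score | max_qty
3 | 50
5 | 70
6 | 1
4 | 1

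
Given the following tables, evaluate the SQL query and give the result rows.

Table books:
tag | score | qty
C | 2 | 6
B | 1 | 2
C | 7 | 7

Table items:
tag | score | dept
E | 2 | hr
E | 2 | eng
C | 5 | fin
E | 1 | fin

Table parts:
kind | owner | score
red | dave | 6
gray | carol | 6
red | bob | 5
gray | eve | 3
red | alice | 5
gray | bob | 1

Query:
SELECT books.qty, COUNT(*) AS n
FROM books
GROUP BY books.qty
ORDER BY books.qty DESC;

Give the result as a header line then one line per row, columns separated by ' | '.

== RESULT ==
books.qty | n
7 | 1
6 | 1
2 | 1

Derivation:
After GROUP BY (3 rows):
books.qty | n
6 | 1
2 | 1
7 | 1
After ORDER BY (3 rows):
books.qty | n
7 | 1
6 | 1
2 | 1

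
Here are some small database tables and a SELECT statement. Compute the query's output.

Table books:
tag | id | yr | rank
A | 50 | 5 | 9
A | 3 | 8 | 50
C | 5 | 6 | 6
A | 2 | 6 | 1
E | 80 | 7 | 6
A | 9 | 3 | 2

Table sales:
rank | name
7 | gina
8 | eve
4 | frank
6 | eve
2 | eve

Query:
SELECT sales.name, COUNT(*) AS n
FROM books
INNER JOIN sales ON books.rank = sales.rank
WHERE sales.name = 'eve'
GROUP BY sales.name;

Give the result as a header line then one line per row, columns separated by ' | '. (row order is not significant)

== RESULT ==
sales.name | n
eve | 3

Derivation:
After JOIN sales (3 rows):
books.tag | books.id | books.yr | books.rank | sales.rank | sales.name
C | 5 | 6 | 6 | 6 | eve
E | 80 | 7 | 6 | 6 | eve
A | 9 | 3 | 2 | 2 | eve
After WHERE (3 rows):
books.tag | books.id | books.yr | books.rank | sales.rank | sales.name
C | 5 | 6 | 6 | 6 | eve
E | 80 | 7 | 6 | 6 | eve
A | 9 | 3 | 2 | 2 | eve
After GROUP BY (1 rows):
sales.name | n
eve | 3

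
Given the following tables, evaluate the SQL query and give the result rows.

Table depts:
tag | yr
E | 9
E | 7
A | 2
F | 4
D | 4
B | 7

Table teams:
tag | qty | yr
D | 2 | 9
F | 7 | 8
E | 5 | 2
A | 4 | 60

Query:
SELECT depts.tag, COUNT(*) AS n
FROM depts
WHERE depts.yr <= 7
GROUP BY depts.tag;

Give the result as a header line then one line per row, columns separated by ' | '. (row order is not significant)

After WHERE (5 rows):
depts.tag | depts.yr
E | 7
A | 2
F | 4
D | 4
B | 7
After GROUP BY (5 rows):
depts.tag | n
E | 1
A | 1
F | 1
D | 1
B | 1

== RESULT ==
depts.tag | n
E | 1
A | 1
F | 1
D | 1
B | 1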